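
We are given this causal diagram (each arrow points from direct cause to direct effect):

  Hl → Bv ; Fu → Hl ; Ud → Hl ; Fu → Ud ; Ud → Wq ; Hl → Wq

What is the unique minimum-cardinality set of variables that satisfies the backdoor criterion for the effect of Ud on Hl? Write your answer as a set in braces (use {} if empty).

Variables eligible for adjustment (non-descendants of Ud, excluding Ud and Hl): {Fu}.
Backdoor paths from Ud to Hl:
  P1: Ud <- Fu -> Hl
The empty set is not sufficient: P1 (Ud <- Fu -> Hl) has no collider blocking it and no conditioned non-collider, so it is open.
Try {Fu}:
  P1: blocked at fork node Fu ∈ conditioning set.
{Fu} contains no descendant of Ud and blocks every backdoor path.
{Fu} is the unique smallest valid adjustment set.

{Fu}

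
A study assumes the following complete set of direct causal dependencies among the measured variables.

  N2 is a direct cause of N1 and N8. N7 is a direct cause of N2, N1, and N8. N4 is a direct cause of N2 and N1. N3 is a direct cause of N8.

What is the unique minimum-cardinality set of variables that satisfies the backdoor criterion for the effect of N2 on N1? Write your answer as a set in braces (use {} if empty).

Variables eligible for adjustment (non-descendants of N2, excluding N2 and N1): {N3, N4, N7}.
Backdoor paths from N2 to N1:
  P1: N2 <- N7 -> N1
  P2: N2 <- N4 -> N1
The empty set is not sufficient: P1 (N2 <- N7 -> N1) has no collider blocking it and no conditioned non-collider, so it is open.
Try {N4, N7}:
  P1: blocked at fork node N7 ∈ conditioning set.
  P2: blocked at fork node N4 ∈ conditioning set.
{N4, N7} contains no descendant of N2 and blocks every backdoor path.
Every element of {N4, N7} is needed (dropping N4 leaves P2 open; dropping N7 leaves P1 open), so no proper subset is valid.
Among all size-2 subsets of the eligible variables, only {N4, N7} blocks every backdoor path, so it is the unique smallest valid adjustment set.

{N4, N7}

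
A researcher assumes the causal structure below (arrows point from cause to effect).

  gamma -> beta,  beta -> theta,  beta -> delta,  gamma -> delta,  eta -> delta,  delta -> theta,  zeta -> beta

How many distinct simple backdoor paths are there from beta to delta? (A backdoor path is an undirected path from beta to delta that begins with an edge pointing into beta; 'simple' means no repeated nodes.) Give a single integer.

A backdoor path from beta to delta is any simple undirected path whose first edge points into beta (i.e. leaves beta via a parent).
Parents of beta: {gamma, zeta}.
Enumerating:
  P1: beta <- gamma -> delta
That exhausts the simple backdoor paths. Count: 1.

1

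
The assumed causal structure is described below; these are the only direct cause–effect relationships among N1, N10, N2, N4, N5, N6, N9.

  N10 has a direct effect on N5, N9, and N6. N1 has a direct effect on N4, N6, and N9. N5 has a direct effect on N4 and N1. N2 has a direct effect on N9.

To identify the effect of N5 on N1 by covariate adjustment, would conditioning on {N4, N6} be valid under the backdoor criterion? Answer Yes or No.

No

Backdoor paths from N5 to N1 (paths whose first edge points into N5):
  P1: N5 <- N10 -> N9 <- N1
  P2: N5 <- N10 -> N6 <- N1
Condition 1 (no descendant of N5 in the set): FAILS — N4 and N6 are descendants of N5.
Condition 2 (every backdoor path blocked by {N4, N6}):
  P1: blocked at collider N9 (neither it nor any descendant is in the conditioning set).
  P2: open — collider(s) N6 are conditioned on (or have a conditioned descendant) and no non-collider on the path is in the set.
{N4, N6} does not satisfy the backdoor criterion.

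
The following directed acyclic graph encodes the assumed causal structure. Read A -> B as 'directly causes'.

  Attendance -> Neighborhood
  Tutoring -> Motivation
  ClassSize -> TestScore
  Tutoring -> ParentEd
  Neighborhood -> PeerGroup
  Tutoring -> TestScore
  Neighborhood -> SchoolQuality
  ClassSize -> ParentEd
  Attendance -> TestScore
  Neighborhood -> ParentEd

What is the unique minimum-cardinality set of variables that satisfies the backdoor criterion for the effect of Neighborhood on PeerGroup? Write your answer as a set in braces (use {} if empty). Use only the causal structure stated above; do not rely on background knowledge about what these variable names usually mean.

Variables eligible for adjustment (non-descendants of Neighborhood, excluding Neighborhood and PeerGroup): {Attendance, ClassSize, Motivation, TestScore, Tutoring}.
Backdoor paths from Neighborhood to PeerGroup:
  (none)
With no backdoor paths the empty set already satisfies the criterion, and it is trivially minimal.

{}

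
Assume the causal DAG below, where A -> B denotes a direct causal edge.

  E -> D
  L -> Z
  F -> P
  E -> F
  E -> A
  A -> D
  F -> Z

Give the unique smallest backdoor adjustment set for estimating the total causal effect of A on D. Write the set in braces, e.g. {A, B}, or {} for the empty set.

{E}

Variables eligible for adjustment (non-descendants of A, excluding A and D): {E, F, L, P, Z}.
Backdoor paths from A to D:
  P1: A <- E -> D
The empty set is not sufficient: P1 (A <- E -> D) has no collider blocking it and no conditioned non-collider, so it is open.
Try {E}:
  P1: blocked at fork node E ∈ conditioning set.
{E} contains no descendant of A and blocks every backdoor path.
No other singleton works — e.g. {L} leaves P1 open — so {E} is the unique smallest valid adjustment set.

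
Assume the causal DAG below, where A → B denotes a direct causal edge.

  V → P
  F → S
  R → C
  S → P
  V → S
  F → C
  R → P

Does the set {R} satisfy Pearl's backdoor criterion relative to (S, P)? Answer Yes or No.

Backdoor paths from S to P (paths whose first edge points into S):
  P1: S <- F -> C <- R -> P
  P2: S <- V -> P
Condition 1 (no descendant of S in the set): holds — descendants of S are {P}; none are in {R}.
Condition 2 (every backdoor path blocked by {R}):
  P1: blocked at collider C (neither it nor any descendant is in the conditioning set).
  P2: open — no interior node is in the conditioning set.
{R} does not satisfy the backdoor criterion.

No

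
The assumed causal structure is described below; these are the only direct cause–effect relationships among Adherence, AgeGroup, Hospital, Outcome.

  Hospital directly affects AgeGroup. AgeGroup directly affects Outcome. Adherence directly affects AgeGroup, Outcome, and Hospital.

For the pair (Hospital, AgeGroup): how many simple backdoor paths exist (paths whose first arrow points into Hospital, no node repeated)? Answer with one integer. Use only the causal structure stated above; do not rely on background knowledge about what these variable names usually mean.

2

A backdoor path from Hospital to AgeGroup is any simple undirected path whose first edge points into Hospital (i.e. leaves Hospital via a parent).
Parents of Hospital: {Adherence}.
Enumerating:
  P1: Hospital <- Adherence -> AgeGroup
  P2: Hospital <- Adherence -> Outcome <- AgeGroup
That exhausts the simple backdoor paths. Count: 2.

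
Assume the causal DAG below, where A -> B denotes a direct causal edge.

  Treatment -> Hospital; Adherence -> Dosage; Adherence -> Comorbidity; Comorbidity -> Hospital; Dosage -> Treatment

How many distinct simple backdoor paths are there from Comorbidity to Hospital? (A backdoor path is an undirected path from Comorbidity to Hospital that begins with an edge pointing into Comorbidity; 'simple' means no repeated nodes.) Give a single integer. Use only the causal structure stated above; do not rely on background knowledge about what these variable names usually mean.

1

A backdoor path from Comorbidity to Hospital is any simple undirected path whose first edge points into Comorbidity (i.e. leaves Comorbidity via a parent).
Parents of Comorbidity: {Adherence}.
Enumerating:
  P1: Comorbidity <- Adherence -> Dosage -> Treatment -> Hospital
That exhausts the simple backdoor paths. Count: 1.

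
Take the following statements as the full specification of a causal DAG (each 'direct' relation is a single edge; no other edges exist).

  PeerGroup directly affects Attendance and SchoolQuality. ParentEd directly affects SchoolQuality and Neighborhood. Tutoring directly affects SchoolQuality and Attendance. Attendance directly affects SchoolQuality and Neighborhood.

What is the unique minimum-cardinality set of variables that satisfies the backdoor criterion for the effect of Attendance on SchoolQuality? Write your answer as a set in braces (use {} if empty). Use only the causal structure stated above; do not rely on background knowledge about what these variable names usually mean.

Variables eligible for adjustment (non-descendants of Attendance, excluding Attendance and SchoolQuality): {ParentEd, PeerGroup, Tutoring}.
Backdoor paths from Attendance to SchoolQuality:
  P1: Attendance <- Tutoring -> SchoolQuality
  P2: Attendance <- PeerGroup -> SchoolQuality
The empty set is not sufficient: P1 (Attendance <- Tutoring -> SchoolQuality) has no collider blocking it and no conditioned non-collider, so it is open.
Try {PeerGroup, Tutoring}:
  P1: blocked at fork node Tutoring ∈ conditioning set.
  P2: blocked at fork node PeerGroup ∈ conditioning set.
{PeerGroup, Tutoring} contains no descendant of Attendance and blocks every backdoor path.
Every element of {PeerGroup, Tutoring} is needed (dropping PeerGroup leaves P2 open; dropping Tutoring leaves P1 open), so no proper subset is valid.
Among all size-2 subsets of the eligible variables, only {PeerGroup, Tutoring} blocks every backdoor path, so it is the unique smallest valid adjustment set.

{PeerGroup, Tutoring}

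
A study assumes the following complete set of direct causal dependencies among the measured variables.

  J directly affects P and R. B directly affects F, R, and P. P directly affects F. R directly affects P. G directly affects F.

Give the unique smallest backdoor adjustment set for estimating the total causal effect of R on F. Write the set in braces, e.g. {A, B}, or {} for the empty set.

Variables eligible for adjustment (non-descendants of R, excluding R and F): {B, G, J}.
Backdoor paths from R to F:
  P1: R <- J -> P <- B -> F
  P2: R <- J -> P -> F
  P3: R <- B -> P -> F
  P4: R <- B -> F
The empty set is not sufficient: P2 (R <- J -> P -> F) has no collider blocking it and no conditioned non-collider, so it is open.
Try {B, J}:
  P1: blocked at fork node J ∈ conditioning set.
  P2: blocked at fork node J ∈ conditioning set.
  P3: blocked at fork node B ∈ conditioning set.
  P4: blocked at fork node B ∈ conditioning set.
{B, J} contains no descendant of R and blocks every backdoor path.
Every element of {B, J} is needed (dropping B leaves P3 open; dropping J leaves P2 open), so no proper subset is valid.
Among all size-2 subsets of the eligible variables, only {B, J} blocks every backdoor path, so it is the unique smallest valid adjustment set.

{B, J}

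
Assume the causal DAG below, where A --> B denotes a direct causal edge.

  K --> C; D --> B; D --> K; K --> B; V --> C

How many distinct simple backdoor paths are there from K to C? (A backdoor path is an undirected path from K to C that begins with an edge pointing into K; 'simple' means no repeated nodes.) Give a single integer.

A backdoor path from K to C is any simple undirected path whose first edge points into K (i.e. leaves K via a parent).
Parents of K: {D}.
No simple path from any parent of K reaches C without revisiting K, so there are no backdoor paths.

0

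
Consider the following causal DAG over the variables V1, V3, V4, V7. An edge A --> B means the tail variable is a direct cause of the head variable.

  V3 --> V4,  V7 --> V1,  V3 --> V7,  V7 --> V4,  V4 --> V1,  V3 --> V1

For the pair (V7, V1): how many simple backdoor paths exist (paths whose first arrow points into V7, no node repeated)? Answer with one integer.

2

A backdoor path from V7 to V1 is any simple undirected path whose first edge points into V7 (i.e. leaves V7 via a parent).
Parents of V7: {V3}.
Enumerating:
  P1: V7 <- V3 -> V4 -> V1
  P2: V7 <- V3 -> V1
That exhausts the simple backdoor paths. Count: 2.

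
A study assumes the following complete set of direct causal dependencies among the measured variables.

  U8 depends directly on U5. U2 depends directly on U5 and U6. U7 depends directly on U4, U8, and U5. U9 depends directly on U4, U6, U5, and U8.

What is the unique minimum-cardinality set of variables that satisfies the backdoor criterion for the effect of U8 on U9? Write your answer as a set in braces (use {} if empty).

{U5}

Variables eligible for adjustment (non-descendants of U8, excluding U8 and U9): {U2, U4, U5, U6}.
Backdoor paths from U8 to U9:
  P1: U8 <- U5 -> U9
  P2: U8 <- U5 -> U2 <- U6 -> U9
  P3: U8 <- U5 -> U7 <- U4 -> U9
The empty set is not sufficient: P1 (U8 <- U5 -> U9) has no collider blocking it and no conditioned non-collider, so it is open.
Try {U5}:
  P1: blocked at fork node U5 ∈ conditioning set.
  P2: blocked at fork node U5 ∈ conditioning set.
  P3: blocked at fork node U5 ∈ conditioning set.
{U5} contains no descendant of U8 and blocks every backdoor path.
No other singleton works — e.g. {U6} leaves P1 open — so {U5} is the unique smallest valid adjustment set.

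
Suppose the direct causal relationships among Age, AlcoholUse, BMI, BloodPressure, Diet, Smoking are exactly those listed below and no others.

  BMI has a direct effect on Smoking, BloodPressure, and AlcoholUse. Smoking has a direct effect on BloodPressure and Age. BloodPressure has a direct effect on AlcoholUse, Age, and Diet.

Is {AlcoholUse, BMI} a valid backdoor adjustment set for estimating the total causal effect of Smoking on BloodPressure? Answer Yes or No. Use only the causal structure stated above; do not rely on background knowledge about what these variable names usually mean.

Backdoor paths from Smoking to BloodPressure (paths whose first edge points into Smoking):
  P1: Smoking <- BMI -> BloodPressure
  P2: Smoking <- BMI -> AlcoholUse <- BloodPressure
Condition 1 (no descendant of Smoking in the set): FAILS — AlcoholUse is a descendant of Smoking.
Condition 2 (every backdoor path blocked by {AlcoholUse, BMI}):
  P1: blocked at fork node BMI ∈ conditioning set.
  P2: blocked at fork node BMI ∈ conditioning set.
{AlcoholUse, BMI} does not satisfy the backdoor criterion.

No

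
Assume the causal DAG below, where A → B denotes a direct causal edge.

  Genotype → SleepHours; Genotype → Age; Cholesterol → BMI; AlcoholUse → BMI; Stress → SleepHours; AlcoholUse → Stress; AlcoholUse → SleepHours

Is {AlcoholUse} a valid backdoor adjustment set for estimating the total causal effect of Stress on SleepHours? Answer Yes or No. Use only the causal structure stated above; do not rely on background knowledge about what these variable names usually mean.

Backdoor paths from Stress to SleepHours (paths whose first edge points into Stress):
  P1: Stress <- AlcoholUse -> SleepHours
Condition 1 (no descendant of Stress in the set): holds — descendants of Stress are {SleepHours}; none are in {AlcoholUse}.
Condition 2 (every backdoor path blocked by {AlcoholUse}):
  P1: blocked at fork node AlcoholUse ∈ conditioning set.
{AlcoholUse} satisfies the backdoor criterion.

Yes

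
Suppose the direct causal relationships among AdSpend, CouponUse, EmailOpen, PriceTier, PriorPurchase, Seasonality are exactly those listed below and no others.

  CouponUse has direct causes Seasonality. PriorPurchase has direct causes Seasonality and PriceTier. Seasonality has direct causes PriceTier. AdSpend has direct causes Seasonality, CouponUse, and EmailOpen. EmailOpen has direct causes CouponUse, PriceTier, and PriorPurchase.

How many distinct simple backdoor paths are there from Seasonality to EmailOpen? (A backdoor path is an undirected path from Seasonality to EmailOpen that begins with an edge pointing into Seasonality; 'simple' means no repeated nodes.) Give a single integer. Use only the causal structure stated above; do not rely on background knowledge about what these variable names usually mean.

2

A backdoor path from Seasonality to EmailOpen is any simple undirected path whose first edge points into Seasonality (i.e. leaves Seasonality via a parent).
Parents of Seasonality: {PriceTier}.
Enumerating:
  P1: Seasonality <- PriceTier -> PriorPurchase -> EmailOpen
  P2: Seasonality <- PriceTier -> EmailOpen
That exhausts the simple backdoor paths. Count: 2.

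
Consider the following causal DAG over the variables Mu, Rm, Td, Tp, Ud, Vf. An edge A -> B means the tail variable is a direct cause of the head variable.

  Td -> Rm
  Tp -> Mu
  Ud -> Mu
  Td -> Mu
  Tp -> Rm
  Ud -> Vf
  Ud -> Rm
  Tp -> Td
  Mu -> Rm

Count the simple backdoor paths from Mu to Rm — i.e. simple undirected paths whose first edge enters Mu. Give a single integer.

A backdoor path from Mu to Rm is any simple undirected path whose first edge points into Mu (i.e. leaves Mu via a parent).
Parents of Mu: {Td, Tp, Ud}.
Enumerating:
  P1: Mu <- Tp -> Td -> Rm
  P2: Mu <- Tp -> Rm
  P3: Mu <- Ud -> Rm
  P4: Mu <- Td <- Tp -> Rm
  P5: Mu <- Td -> Rm
That exhausts the simple backdoor paths. Count: 5.

5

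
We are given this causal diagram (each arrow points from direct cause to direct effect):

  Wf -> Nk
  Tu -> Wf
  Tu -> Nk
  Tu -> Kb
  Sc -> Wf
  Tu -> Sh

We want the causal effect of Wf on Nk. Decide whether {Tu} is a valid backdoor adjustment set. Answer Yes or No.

Yes

Backdoor paths from Wf to Nk (paths whose first edge points into Wf):
  P1: Wf <- Tu -> Nk
Condition 1 (no descendant of Wf in the set): holds — descendants of Wf are {Nk}; none are in {Tu}.
Condition 2 (every backdoor path blocked by {Tu}):
  P1: blocked at fork node Tu ∈ conditioning set.
{Tu} satisfies the backdoor criterion.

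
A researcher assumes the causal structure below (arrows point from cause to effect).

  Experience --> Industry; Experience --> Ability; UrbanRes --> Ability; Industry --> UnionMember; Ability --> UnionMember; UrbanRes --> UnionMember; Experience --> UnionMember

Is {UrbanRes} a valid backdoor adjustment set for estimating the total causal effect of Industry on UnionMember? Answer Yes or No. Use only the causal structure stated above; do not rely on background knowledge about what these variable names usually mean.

Backdoor paths from Industry to UnionMember (paths whose first edge points into Industry):
  P1: Industry <- Experience -> Ability <- UrbanRes -> UnionMember
  P2: Industry <- Experience -> Ability -> UnionMember
  P3: Industry <- Experience -> UnionMember
Condition 1 (no descendant of Industry in the set): holds — descendants of Industry are {UnionMember}; none are in {UrbanRes}.
Condition 2 (every backdoor path blocked by {UrbanRes}):
  P1: blocked at collider Ability (neither it nor any descendant is in the conditioning set).
  P2: open — no interior node is in the conditioning set.
  P3: open — no interior node is in the conditioning set.
{UrbanRes} does not satisfy the backdoor criterion.

No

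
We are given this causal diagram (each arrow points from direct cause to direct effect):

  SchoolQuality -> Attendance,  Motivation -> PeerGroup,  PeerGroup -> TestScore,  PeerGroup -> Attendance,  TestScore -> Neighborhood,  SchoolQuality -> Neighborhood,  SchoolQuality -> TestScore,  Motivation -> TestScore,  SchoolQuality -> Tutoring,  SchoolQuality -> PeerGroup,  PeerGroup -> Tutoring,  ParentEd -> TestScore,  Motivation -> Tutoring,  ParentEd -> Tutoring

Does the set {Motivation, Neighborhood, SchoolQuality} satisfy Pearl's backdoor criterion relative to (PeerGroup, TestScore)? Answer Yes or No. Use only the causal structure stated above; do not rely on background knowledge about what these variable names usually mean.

No

Backdoor paths from PeerGroup to TestScore (paths whose first edge points into PeerGroup):
  P1: PeerGroup <- Motivation -> TestScore
  P2: PeerGroup <- Motivation -> Tutoring <- ParentEd -> TestScore
  P3: PeerGroup <- Motivation -> Tutoring <- SchoolQuality -> TestScore
  P4: PeerGroup <- Motivation -> Tutoring <- SchoolQuality -> Neighborhood <- TestScore
  P5: PeerGroup <- SchoolQuality -> TestScore
  P6: PeerGroup <- SchoolQuality -> Neighborhood <- TestScore
  P7: PeerGroup <- SchoolQuality -> Tutoring <- Motivation -> TestScore
  P8: PeerGroup <- SchoolQuality -> Tutoring <- ParentEd -> TestScore
Condition 1 (no descendant of PeerGroup in the set): FAILS — Neighborhood is a descendant of PeerGroup.
Condition 2 (every backdoor path blocked by {Motivation, Neighborhood, SchoolQuality}):
  P1: blocked at fork node Motivation ∈ conditioning set.
  P2: blocked at fork node Motivation ∈ conditioning set.
  P3: blocked at fork node Motivation ∈ conditioning set.
  P4: blocked at fork node Motivation ∈ conditioning set.
  P5: blocked at fork node SchoolQuality ∈ conditioning set.
  P6: blocked at fork node SchoolQuality ∈ conditioning set.
  P7: blocked at fork node SchoolQuality ∈ conditioning set.
  P8: blocked at fork node SchoolQuality ∈ conditioning set.
{Motivation, Neighborhood, SchoolQuality} does not satisfy the backdoor criterion.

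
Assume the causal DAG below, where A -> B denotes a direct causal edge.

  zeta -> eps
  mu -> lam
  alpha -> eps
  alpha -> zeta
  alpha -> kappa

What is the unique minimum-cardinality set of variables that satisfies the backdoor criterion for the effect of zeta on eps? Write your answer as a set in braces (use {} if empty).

Variables eligible for adjustment (non-descendants of zeta, excluding zeta and eps): {alpha, kappa, lam, mu}.
Backdoor paths from zeta to eps:
  P1: zeta <- alpha -> eps
The empty set is not sufficient: P1 (zeta <- alpha -> eps) has no collider blocking it and no conditioned non-collider, so it is open.
Try {alpha}:
  P1: blocked at fork node alpha ∈ conditioning set.
{alpha} contains no descendant of zeta and blocks every backdoor path.
No other singleton works — e.g. {kappa} leaves P1 open — so {alpha} is the unique smallest valid adjustment set.

{alpha}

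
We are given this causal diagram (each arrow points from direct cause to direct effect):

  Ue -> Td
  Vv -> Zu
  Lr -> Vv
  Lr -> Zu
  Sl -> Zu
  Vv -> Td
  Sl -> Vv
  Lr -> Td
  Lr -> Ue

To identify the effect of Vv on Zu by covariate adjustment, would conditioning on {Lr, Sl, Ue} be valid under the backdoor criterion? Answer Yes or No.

Backdoor paths from Vv to Zu (paths whose first edge points into Vv):
  P1: Vv <- Lr -> Zu
  P2: Vv <- Sl -> Zu
Condition 1 (no descendant of Vv in the set): holds — descendants of Vv are {Td, Zu}; none are in {Lr, Sl, Ue}.
Condition 2 (every backdoor path blocked by {Lr, Sl, Ue}):
  P1: blocked at fork node Lr ∈ conditioning set.
  P2: blocked at fork node Sl ∈ conditioning set.
{Lr, Sl, Ue} satisfies the backdoor criterion.

Yes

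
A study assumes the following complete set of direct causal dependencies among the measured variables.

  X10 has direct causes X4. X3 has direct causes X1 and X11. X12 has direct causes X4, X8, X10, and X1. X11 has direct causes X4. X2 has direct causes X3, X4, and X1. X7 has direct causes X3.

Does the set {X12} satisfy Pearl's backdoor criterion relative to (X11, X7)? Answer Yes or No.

No

Backdoor paths from X11 to X7 (paths whose first edge points into X11):
  P1: X11 <- X4 -> X2 <- X1 -> X3 -> X7
  P2: X11 <- X4 -> X2 <- X3 -> X7
  P3: X11 <- X4 -> X10 -> X12 <- X1 -> X3 -> X7
  P4: X11 <- X4 -> X10 -> X12 <- X1 -> X2 <- X3 -> X7
  P5: X11 <- X4 -> X12 <- X1 -> X3 -> X7
  P6: X11 <- X4 -> X12 <- X1 -> X2 <- X3 -> X7
Condition 1 (no descendant of X11 in the set): holds — descendants of X11 are {X2, X3, X7}; none are in {X12}.
Condition 2 (every backdoor path blocked by {X12}):
  P1: blocked at collider X2 (neither it nor any descendant is in the conditioning set).
  P2: blocked at collider X2 (neither it nor any descendant is in the conditioning set).
  P3: open — collider(s) X12 are conditioned on (or have a conditioned descendant) and no non-collider on the path is in the set.
  P4: blocked at collider X2 (neither it nor any descendant is in the conditioning set).
  P5: open — collider(s) X12 are conditioned on (or have a conditioned descendant) and no non-collider on the path is in the set.
  P6: blocked at collider X2 (neither it nor any descendant is in the conditioning set).
{X12} does not satisfy the backdoor criterion.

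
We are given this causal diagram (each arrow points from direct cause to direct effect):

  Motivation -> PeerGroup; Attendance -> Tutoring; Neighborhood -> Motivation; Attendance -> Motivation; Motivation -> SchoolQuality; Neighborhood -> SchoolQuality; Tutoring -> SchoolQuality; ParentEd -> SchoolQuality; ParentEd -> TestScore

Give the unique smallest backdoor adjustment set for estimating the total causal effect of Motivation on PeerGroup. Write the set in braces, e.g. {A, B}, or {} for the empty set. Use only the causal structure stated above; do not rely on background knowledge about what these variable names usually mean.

{}

Variables eligible for adjustment (non-descendants of Motivation, excluding Motivation and PeerGroup): {Attendance, Neighborhood, ParentEd, TestScore, Tutoring}.
Backdoor paths from Motivation to PeerGroup:
  (none)
With no backdoor paths the empty set already satisfies the criterion, and it is trivially minimal.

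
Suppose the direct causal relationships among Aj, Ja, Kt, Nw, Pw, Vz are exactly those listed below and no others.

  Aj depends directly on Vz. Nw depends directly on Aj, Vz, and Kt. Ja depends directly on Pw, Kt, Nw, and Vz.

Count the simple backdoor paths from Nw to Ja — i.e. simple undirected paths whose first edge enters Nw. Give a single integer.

A backdoor path from Nw to Ja is any simple undirected path whose first edge points into Nw (i.e. leaves Nw via a parent).
Parents of Nw: {Aj, Kt, Vz}.
Enumerating:
  P1: Nw <- Kt -> Ja
  P2: Nw <- Vz -> Ja
  P3: Nw <- Aj <- Vz -> Ja
That exhausts the simple backdoor paths. Count: 3.

3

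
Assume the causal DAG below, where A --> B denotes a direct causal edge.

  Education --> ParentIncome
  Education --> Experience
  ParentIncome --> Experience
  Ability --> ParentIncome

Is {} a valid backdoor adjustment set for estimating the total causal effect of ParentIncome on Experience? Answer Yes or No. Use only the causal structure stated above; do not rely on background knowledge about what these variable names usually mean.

Backdoor paths from ParentIncome to Experience (paths whose first edge points into ParentIncome):
  P1: ParentIncome <- Education -> Experience
Condition 1 (no descendant of ParentIncome in the set): holds — descendants of ParentIncome are {Experience}; none are in {}.
Condition 2 (every backdoor path blocked by {}):
  P1: open — no interior node is in the conditioning set.
{} does not satisfy the backdoor criterion.

No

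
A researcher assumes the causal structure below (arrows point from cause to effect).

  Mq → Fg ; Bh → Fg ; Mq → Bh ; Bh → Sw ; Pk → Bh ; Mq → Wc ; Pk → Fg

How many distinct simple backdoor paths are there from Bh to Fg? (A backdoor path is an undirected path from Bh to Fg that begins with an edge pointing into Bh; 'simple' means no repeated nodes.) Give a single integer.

2

A backdoor path from Bh to Fg is any simple undirected path whose first edge points into Bh (i.e. leaves Bh via a parent).
Parents of Bh: {Mq, Pk}.
Enumerating:
  P1: Bh <- Pk -> Fg
  P2: Bh <- Mq -> Fg
That exhausts the simple backdoor paths. Count: 2.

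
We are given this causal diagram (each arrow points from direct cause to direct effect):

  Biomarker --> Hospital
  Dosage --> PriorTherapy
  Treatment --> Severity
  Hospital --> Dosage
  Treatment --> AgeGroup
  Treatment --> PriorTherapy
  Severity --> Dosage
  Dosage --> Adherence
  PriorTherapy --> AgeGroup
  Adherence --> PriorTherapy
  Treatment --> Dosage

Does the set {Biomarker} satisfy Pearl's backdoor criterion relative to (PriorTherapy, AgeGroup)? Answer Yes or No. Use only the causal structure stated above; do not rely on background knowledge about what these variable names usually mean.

No

Backdoor paths from PriorTherapy to AgeGroup (paths whose first edge points into PriorTherapy):
  P1: PriorTherapy <- Treatment -> AgeGroup
  P2: PriorTherapy <- Dosage <- Treatment -> AgeGroup
  P3: PriorTherapy <- Dosage <- Severity <- Treatment -> AgeGroup
  P4: PriorTherapy <- Adherence <- Dosage <- Treatment -> AgeGroup
  P5: PriorTherapy <- Adherence <- Dosage <- Severity <- Treatment -> AgeGroup
Condition 1 (no descendant of PriorTherapy in the set): holds — descendants of PriorTherapy are {AgeGroup}; none are in {Biomarker}.
Condition 2 (every backdoor path blocked by {Biomarker}):
  P1: open — no interior node is in the conditioning set.
  P2: open — no interior node is in the conditioning set.
  P3: open — no interior node is in the conditioning set.
  P4: open — no interior node is in the conditioning set.
  P5: open — no interior node is in the conditioning set.
{Biomarker} does not satisfy the backdoor criterion.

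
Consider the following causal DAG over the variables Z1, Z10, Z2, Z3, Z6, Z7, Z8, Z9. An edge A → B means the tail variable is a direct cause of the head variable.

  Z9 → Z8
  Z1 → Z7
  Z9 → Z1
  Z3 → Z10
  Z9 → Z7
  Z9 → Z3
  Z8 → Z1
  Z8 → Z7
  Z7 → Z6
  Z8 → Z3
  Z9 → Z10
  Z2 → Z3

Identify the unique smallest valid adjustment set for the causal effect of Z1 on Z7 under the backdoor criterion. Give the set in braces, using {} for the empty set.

{Z8, Z9}

Variables eligible for adjustment (non-descendants of Z1, excluding Z1 and Z7): {Z10, Z2, Z3, Z8, Z9}.
Backdoor paths from Z1 to Z7:
  P1: Z1 <- Z9 -> Z8 -> Z7
  P2: Z1 <- Z9 -> Z3 <- Z8 -> Z7
  P3: Z1 <- Z9 -> Z7
  P4: Z1 <- Z9 -> Z10 <- Z3 <- Z8 -> Z7
  P5: Z1 <- Z8 <- Z9 -> Z7
  P6: Z1 <- Z8 -> Z3 <- Z9 -> Z7
  P7: Z1 <- Z8 -> Z3 -> Z10 <- Z9 -> Z7
  P8: Z1 <- Z8 -> Z7
The empty set is not sufficient: P1 (Z1 <- Z9 -> Z8 -> Z7) has no collider blocking it and no conditioned non-collider, so it is open.
Try {Z8, Z9}:
  P1: blocked at fork node Z9 ∈ conditioning set.
  P2: blocked at fork node Z9 ∈ conditioning set.
  P3: blocked at fork node Z9 ∈ conditioning set.
  P4: blocked at fork node Z9 ∈ conditioning set.
  P5: blocked at chain node Z8 ∈ conditioning set.
  P6: blocked at fork node Z8 ∈ conditioning set.
  P7: blocked at fork node Z8 ∈ conditioning set.
  P8: blocked at fork node Z8 ∈ conditioning set.
{Z8, Z9} contains no descendant of Z1 and blocks every backdoor path.
Every element of {Z8, Z9} is needed (dropping Z8 leaves P8 open; dropping Z9 leaves P3 open), so no proper subset is valid.
Among all size-2 subsets of the eligible variables, only {Z8, Z9} blocks every backdoor path, so it is the unique smallest valid adjustment set.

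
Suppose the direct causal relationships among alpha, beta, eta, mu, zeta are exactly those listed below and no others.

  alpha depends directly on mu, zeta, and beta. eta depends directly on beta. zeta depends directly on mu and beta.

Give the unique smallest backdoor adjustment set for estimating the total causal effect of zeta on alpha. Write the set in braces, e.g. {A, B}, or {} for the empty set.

{beta, mu}

Variables eligible for adjustment (non-descendants of zeta, excluding zeta and alpha): {beta, eta, mu}.
Backdoor paths from zeta to alpha:
  P1: zeta <- mu -> alpha
  P2: zeta <- beta -> alpha
The empty set is not sufficient: P1 (zeta <- mu -> alpha) has no collider blocking it and no conditioned non-collider, so it is open.
Try {beta, mu}:
  P1: blocked at fork node mu ∈ conditioning set.
  P2: blocked at fork node beta ∈ conditioning set.
{beta, mu} contains no descendant of zeta and blocks every backdoor path.
Every element of {beta, mu} is needed (dropping beta leaves P2 open; dropping mu leaves P1 open), so no proper subset is valid.
Among all size-2 subsets of the eligible variables, only {beta, mu} blocks every backdoor path, so it is the unique smallest valid adjustment set.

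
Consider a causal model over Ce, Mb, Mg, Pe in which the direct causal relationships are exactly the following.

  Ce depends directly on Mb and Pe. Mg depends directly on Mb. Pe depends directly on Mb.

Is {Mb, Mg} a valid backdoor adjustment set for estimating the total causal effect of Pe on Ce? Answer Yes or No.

Yes

Backdoor paths from Pe to Ce (paths whose first edge points into Pe):
  P1: Pe <- Mb -> Ce
Condition 1 (no descendant of Pe in the set): holds — descendants of Pe are {Ce}; none are in {Mb, Mg}.
Condition 2 (every backdoor path blocked by {Mb, Mg}):
  P1: blocked at fork node Mb ∈ conditioning set.
{Mb, Mg} satisfies the backdoor criterion.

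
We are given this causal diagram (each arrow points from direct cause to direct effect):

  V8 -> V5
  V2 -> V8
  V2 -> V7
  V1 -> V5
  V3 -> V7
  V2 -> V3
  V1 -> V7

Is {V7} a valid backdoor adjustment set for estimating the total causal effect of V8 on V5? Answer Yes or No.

Backdoor paths from V8 to V5 (paths whose first edge points into V8):
  P1: V8 <- V2 -> V3 -> V7 <- V1 -> V5
  P2: V8 <- V2 -> V7 <- V1 -> V5
Condition 1 (no descendant of V8 in the set): holds — descendants of V8 are {V5}; none are in {V7}.
Condition 2 (every backdoor path blocked by {V7}):
  P1: open — collider(s) V7 are conditioned on (or have a conditioned descendant) and no non-collider on the path is in the set.
  P2: open — collider(s) V7 are conditioned on (or have a conditioned descendant) and no non-collider on the path is in the set.
{V7} does not satisfy the backdoor criterion.

No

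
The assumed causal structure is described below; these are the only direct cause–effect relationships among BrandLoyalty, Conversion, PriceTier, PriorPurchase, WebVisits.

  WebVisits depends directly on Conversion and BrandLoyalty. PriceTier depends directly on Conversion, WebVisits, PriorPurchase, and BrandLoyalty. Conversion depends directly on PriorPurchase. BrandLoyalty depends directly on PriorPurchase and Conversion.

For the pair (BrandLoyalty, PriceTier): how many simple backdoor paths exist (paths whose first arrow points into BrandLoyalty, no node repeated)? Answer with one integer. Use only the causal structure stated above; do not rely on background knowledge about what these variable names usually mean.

A backdoor path from BrandLoyalty to PriceTier is any simple undirected path whose first edge points into BrandLoyalty (i.e. leaves BrandLoyalty via a parent).
Parents of BrandLoyalty: {Conversion, PriorPurchase}.
Enumerating:
  P1: BrandLoyalty <- PriorPurchase -> Conversion -> WebVisits -> PriceTier
  P2: BrandLoyalty <- PriorPurchase -> Conversion -> PriceTier
  P3: BrandLoyalty <- PriorPurchase -> PriceTier
  P4: BrandLoyalty <- Conversion <- PriorPurchase -> PriceTier
  P5: BrandLoyalty <- Conversion -> WebVisits -> PriceTier
  P6: BrandLoyalty <- Conversion -> PriceTier
That exhausts the simple backdoor paths. Count: 6.

6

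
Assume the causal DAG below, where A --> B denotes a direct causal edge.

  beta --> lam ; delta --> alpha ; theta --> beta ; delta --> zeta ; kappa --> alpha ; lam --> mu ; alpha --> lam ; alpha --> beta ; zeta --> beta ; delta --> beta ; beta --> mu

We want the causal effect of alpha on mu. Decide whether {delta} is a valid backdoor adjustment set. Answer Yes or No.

Yes

Backdoor paths from alpha to mu (paths whose first edge points into alpha):
  P1: alpha <- delta -> zeta -> beta -> lam -> mu
  P2: alpha <- delta -> zeta -> beta -> mu
  P3: alpha <- delta -> beta -> lam -> mu
  P4: alpha <- delta -> beta -> mu
Condition 1 (no descendant of alpha in the set): holds — descendants of alpha are {beta, lam, mu}; none are in {delta}.
Condition 2 (every backdoor path blocked by {delta}):
  P1: blocked at fork node delta ∈ conditioning set.
  P2: blocked at fork node delta ∈ conditioning set.
  P3: blocked at fork node delta ∈ conditioning set.
  P4: blocked at fork node delta ∈ conditioning set.
{delta} satisfies the backdoor criterion.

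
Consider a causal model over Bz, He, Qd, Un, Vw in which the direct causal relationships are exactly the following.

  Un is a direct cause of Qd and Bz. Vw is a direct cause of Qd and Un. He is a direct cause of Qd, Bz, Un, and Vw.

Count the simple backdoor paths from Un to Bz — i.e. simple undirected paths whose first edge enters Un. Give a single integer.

A backdoor path from Un to Bz is any simple undirected path whose first edge points into Un (i.e. leaves Un via a parent).
Parents of Un: {He, Vw}.
Enumerating:
  P1: Un <- He -> Bz
  P2: Un <- Vw <- He -> Bz
  P3: Un <- Vw -> Qd <- He -> Bz
That exhausts the simple backdoor paths. Count: 3.

3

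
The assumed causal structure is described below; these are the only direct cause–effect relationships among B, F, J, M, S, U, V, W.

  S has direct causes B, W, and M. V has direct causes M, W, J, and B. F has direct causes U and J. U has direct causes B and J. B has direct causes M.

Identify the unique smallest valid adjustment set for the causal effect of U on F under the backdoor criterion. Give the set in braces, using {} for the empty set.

Variables eligible for adjustment (non-descendants of U, excluding U and F): {B, J, M, S, V, W}.
Backdoor paths from U to F:
  P1: U <- B <- M -> S <- W -> V <- J -> F
  P2: U <- B <- M -> V <- J -> F
  P3: U <- B -> S <- M -> V <- J -> F
  P4: U <- B -> S <- W -> V <- J -> F
  P5: U <- B -> V <- J -> F
  P6: U <- J -> F
The empty set is not sufficient: P6 (U <- J -> F) has no collider blocking it and no conditioned non-collider, so it is open.
Try {J}:
  P1: blocked at collider S (neither it nor any descendant is in the conditioning set).
  P2: blocked at collider V (neither it nor any descendant is in the conditioning set).
  P3: blocked at collider S (neither it nor any descendant is in the conditioning set).
  P4: blocked at collider S (neither it nor any descendant is in the conditioning set).
  P5: blocked at collider V (neither it nor any descendant is in the conditioning set).
  P6: blocked at fork node J ∈ conditioning set.
{J} contains no descendant of U and blocks every backdoor path.
No other singleton works — e.g. {M} leaves P6 open — so {J} is the unique smallest valid adjustment set.

{J}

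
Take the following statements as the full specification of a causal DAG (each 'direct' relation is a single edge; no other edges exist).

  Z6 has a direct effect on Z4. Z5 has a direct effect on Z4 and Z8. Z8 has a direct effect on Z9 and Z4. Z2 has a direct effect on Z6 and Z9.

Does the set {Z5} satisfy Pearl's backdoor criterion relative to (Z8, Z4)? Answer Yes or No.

Yes

Backdoor paths from Z8 to Z4 (paths whose first edge points into Z8):
  P1: Z8 <- Z5 -> Z4
Condition 1 (no descendant of Z8 in the set): holds — descendants of Z8 are {Z4, Z9}; none are in {Z5}.
Condition 2 (every backdoor path blocked by {Z5}):
  P1: blocked at fork node Z5 ∈ conditioning set.
{Z5} satisfies the backdoor criterion.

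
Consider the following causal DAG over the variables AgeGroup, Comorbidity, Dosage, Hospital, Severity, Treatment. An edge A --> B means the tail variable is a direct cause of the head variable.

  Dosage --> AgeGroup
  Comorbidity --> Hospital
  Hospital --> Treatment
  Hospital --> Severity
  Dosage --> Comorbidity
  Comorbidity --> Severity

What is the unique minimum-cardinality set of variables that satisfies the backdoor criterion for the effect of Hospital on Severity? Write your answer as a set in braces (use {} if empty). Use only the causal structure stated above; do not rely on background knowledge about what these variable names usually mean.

{Comorbidity}

Variables eligible for adjustment (non-descendants of Hospital, excluding Hospital and Severity): {AgeGroup, Comorbidity, Dosage}.
Backdoor paths from Hospital to Severity:
  P1: Hospital <- Comorbidity -> Severity
The empty set is not sufficient: P1 (Hospital <- Comorbidity -> Severity) has no collider blocking it and no conditioned non-collider, so it is open.
Try {Comorbidity}:
  P1: blocked at fork node Comorbidity ∈ conditioning set.
{Comorbidity} contains no descendant of Hospital and blocks every backdoor path.
No other singleton works — e.g. {Dosage} leaves P1 open — so {Comorbidity} is the unique smallest valid adjustment set.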